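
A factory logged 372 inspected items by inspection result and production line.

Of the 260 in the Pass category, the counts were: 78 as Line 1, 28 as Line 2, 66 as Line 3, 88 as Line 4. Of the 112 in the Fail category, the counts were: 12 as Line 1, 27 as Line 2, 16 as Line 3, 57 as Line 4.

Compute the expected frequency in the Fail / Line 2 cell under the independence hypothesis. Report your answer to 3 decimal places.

16.559

Row total (Fail) = 112; column total (Line 2) = 55; grand total N = 372.
Expected count = (row total × column total) / N = 112 × 55 / 372 = 16.559.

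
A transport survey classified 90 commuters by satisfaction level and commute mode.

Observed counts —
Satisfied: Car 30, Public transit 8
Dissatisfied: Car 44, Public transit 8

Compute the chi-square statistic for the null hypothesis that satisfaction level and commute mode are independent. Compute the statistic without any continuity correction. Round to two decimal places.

0.48

Row totals: 38, 52. Column totals: 74, 16. Grand total N = 90.
Expected counts (row total × column total / N):
  Satisfied, Car: 38×74/90 = 31.244
  Satisfied, Public transit: 38×16/90 = 6.756
  Dissatisfied, Car: 52×74/90 = 42.756
  Dissatisfied, Public transit: 52×16/90 = 9.244
Contributions (O − E)²/E:
  (30 − 31.244)²/31.244 = 0.0495
  (8 − 6.756)²/6.756 = 0.2291
  (44 − 42.756)²/42.756 = 0.0362
  (8 − 9.244)²/9.244 = 0.1674
χ² = 0.0495 + 0.2291 + 0.0362 + 0.1674 = 0.48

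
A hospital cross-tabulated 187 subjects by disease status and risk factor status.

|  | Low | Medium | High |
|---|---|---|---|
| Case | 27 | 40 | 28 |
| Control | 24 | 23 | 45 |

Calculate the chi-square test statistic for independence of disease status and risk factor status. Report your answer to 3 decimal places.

8.677

Row totals: 95, 92. Column totals: 51, 63, 73. Grand total N = 187.
Expected counts (row total × column total / N):
  Case, Low: 95×51/187 = 25.9091
  Case, Medium: 95×63/187 = 32.0053
  Case, High: 95×73/187 = 37.0856
  Control, Low: 92×51/187 = 25.0909
  Control, Medium: 92×63/187 = 30.9947
  Control, High: 92×73/187 = 35.9144
Contributions (O − E)²/E:
  (27 − 25.9091)²/25.9091 = 0.0459
  (40 − 32.0053)²/32.0053 = 1.9970
  (28 − 37.0856)²/37.0856 = 2.2259
  (24 − 25.0909)²/25.0909 = 0.0474
  (23 − 30.9947)²/30.9947 = 2.0621
  (45 − 35.9144)²/35.9144 = 2.2985
χ² = 0.0459 + 1.9970 + 2.2259 + 0.0474 + 2.0621 + 2.2985 = 8.677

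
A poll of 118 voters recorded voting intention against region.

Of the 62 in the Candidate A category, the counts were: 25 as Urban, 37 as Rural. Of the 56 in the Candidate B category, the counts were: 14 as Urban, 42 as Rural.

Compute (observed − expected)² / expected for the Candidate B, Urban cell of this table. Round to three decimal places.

Row total (Candidate B) = 56; column total (Urban) = 39; N = 118.
Expected count E = 56 × 39 / 118 = 18.5085.
Contribution = (O − E)²/E = (14 − 18.5085)² / 18.5085 = 1.098.

1.098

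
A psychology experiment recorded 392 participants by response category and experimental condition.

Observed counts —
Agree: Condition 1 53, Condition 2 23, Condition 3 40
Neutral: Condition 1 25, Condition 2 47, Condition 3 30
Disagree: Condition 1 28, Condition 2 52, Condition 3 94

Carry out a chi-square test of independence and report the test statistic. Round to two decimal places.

Row totals: 116, 102, 174. Column totals: 106, 122, 164. Grand total N = 392.
Expected counts (row total × column total / N):
  Agree, Condition 1: 116×106/392 = 31.367
  Agree, Condition 2: 116×122/392 = 36.102
  Agree, Condition 3: 116×164/392 = 48.531
  Neutral, Condition 1: 102×106/392 = 27.582
  Neutral, Condition 2: 102×122/392 = 31.745
  Neutral, Condition 3: 102×164/392 = 42.673
  Disagree, Condition 1: 174×106/392 = 47.051
  Disagree, Condition 2: 174×122/392 = 54.153
  Disagree, Condition 3: 174×164/392 = 72.796
Contributions (O − E)²/E:
  (53 − 31.367)²/31.367 = 14.9197
  (23 − 36.102)²/36.102 = 4.7549
  (40 − 48.531)²/48.531 = 1.4996
  (25 − 27.582)²/27.582 = 0.2417
  (47 − 31.745)²/31.745 = 7.3308
  (30 − 42.673)²/42.673 = 3.7636
  (28 − 47.051)²/47.051 = 7.7138
  (52 − 54.153)²/54.153 = 0.0856
  (94 − 72.796)²/72.796 = 6.1763
χ² = 14.9197 + 4.7549 + 1.4996 + 0.2417 + 7.3308 + 3.7636 + 7.7138 + 0.0856 + 6.1763 = 46.49

46.49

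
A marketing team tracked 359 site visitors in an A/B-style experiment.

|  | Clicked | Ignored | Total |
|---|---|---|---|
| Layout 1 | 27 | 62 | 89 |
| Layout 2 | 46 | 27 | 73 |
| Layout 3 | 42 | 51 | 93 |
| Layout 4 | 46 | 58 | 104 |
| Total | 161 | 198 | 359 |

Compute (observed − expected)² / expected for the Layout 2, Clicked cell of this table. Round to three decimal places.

5.372

Row total (Layout 2) = 73; column total (Clicked) = 161; N = 359.
Expected count E = 73 × 161 / 359 = 32.7382.
Contribution = (O − E)²/E = (46 − 32.7382)² / 32.7382 = 5.372.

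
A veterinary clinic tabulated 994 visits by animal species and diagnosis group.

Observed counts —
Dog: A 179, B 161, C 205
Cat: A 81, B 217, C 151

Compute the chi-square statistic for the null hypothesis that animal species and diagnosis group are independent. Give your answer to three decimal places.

44.570

Row totals: 545, 449. Column totals: 260, 378, 356. Grand total N = 994.
Expected counts (row total × column total / N):
  Dog, A: 545×260/994 = 142.5553
  Dog, B: 545×378/994 = 207.2535
  Dog, C: 545×356/994 = 195.1911
  Cat, A: 449×260/994 = 117.4447
  Cat, B: 449×378/994 = 170.7465
  Cat, C: 449×356/994 = 160.8089
Contributions (O − E)²/E:
  (179 − 142.5553)²/142.5553 = 9.3172
  (161 − 207.2535)²/207.2535 = 10.3226
  (205 − 195.1911)²/195.1911 = 0.4929
  (81 − 117.4447)²/117.4447 = 11.3093
  (217 − 170.7465)²/170.7465 = 12.5296
  (151 − 160.8089)²/160.8089 = 0.5983
χ² = 9.3172 + 10.3226 + 0.4929 + 11.3093 + 12.5296 + 0.5983 = 44.570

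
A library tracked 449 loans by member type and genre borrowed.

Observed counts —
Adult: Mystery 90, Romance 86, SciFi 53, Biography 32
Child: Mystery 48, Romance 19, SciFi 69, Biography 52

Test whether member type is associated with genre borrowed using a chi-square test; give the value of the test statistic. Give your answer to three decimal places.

51.899

Row totals: 261, 188. Column totals: 138, 105, 122, 84. Grand total N = 449.
Expected counts (row total × column total / N):
  Adult, Mystery: 261×138/449 = 80.2183
  Adult, Romance: 261×105/449 = 61.0356
  Adult, SciFi: 261×122/449 = 70.9176
  Adult, Biography: 261×84/449 = 48.8285
  Child, Mystery: 188×138/449 = 57.7817
  Child, Romance: 188×105/449 = 43.9644
  Child, SciFi: 188×122/449 = 51.0824
  Child, Biography: 188×84/449 = 35.1715
Contributions (O − E)²/E:
  (90 − 80.2183)²/80.2183 = 1.1928
  (86 − 61.0356)²/61.0356 = 10.2108
  (53 − 70.9176)²/70.9176 = 4.5269
  (32 − 48.8285)²/48.8285 = 5.7999
  (48 − 57.7817)²/57.7817 = 1.6559
  (19 − 43.9644)²/43.9644 = 14.1756
  (69 − 51.0824)²/51.0824 = 6.2848
  (52 − 35.1715)²/35.1715 = 8.0519
χ² = 1.1928 + 10.2108 + 4.5269 + 5.7999 + 1.6559 + 14.1756 + 6.2848 + 8.0519 = 51.899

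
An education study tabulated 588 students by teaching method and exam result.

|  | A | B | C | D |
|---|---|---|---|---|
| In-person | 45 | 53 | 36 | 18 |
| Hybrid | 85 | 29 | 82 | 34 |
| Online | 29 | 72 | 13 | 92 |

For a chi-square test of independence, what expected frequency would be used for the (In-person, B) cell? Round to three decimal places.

39.810

Row total (In-person) = 152; column total (B) = 154; grand total N = 588.
Expected count = (row total × column total) / N = 152 × 154 / 588 = 39.810.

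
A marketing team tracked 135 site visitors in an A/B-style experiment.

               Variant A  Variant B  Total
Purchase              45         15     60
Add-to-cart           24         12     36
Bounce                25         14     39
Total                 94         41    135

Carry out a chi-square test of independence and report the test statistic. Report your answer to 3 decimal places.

1.531

Grand total N = 135.
Expected counts (row total × column total / N):
  Purchase, Variant A: 60×94/135 = 41.7778
  Purchase, Variant B: 60×41/135 = 18.2222
  Add-to-cart, Variant A: 36×94/135 = 25.0667
  Add-to-cart, Variant B: 36×41/135 = 10.9333
  Bounce, Variant A: 39×94/135 = 27.1556
  Bounce, Variant B: 39×41/135 = 11.8444
Contributions (O − E)²/E:
  (45 − 41.7778)²/41.7778 = 0.2485
  (15 − 18.2222)²/18.2222 = 0.5698
  (24 − 25.0667)²/25.0667 = 0.0454
  (12 − 10.9333)²/10.9333 = 0.1041
  (25 − 27.1556)²/27.1556 = 0.1711
  (14 − 11.8444)²/11.8444 = 0.3923
χ² = 0.2485 + 0.5698 + 0.0454 + 0.1041 + 0.1711 + 0.3923 = 1.531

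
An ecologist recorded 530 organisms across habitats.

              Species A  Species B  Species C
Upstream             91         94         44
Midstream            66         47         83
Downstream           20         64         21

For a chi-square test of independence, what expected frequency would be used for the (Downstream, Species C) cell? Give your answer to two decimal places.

Row total (Downstream) = 105; column total (Species C) = 148; grand total N = 530.
Expected count = (row total × column total) / N = 105 × 148 / 530 = 29.32.

29.32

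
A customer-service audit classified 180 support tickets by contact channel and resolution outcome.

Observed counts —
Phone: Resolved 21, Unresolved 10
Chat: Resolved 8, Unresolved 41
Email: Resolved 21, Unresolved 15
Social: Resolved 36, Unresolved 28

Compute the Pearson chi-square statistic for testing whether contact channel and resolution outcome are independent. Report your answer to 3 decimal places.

Row totals: 31, 49, 36, 64. Column totals: 86, 94. Grand total N = 180.
Expected counts (row total × column total / N):
  Phone, Resolved: 31×86/180 = 14.8111
  Phone, Unresolved: 31×94/180 = 16.1889
  Chat, Resolved: 49×86/180 = 23.4111
  Chat, Unresolved: 49×94/180 = 25.5889
  Email, Resolved: 36×86/180 = 17.2000
  Email, Unresolved: 36×94/180 = 18.8000
  Social, Resolved: 64×86/180 = 30.5778
  Social, Unresolved: 64×94/180 = 33.4222
Contributions (O − E)²/E:
  (21 − 14.8111)²/14.8111 = 2.5861
  (10 − 16.1889)²/16.1889 = 2.3660
  (8 − 23.4111)²/23.4111 = 10.1448
  (41 − 25.5889)²/25.5889 = 9.2814
  (21 − 17.2000)²/17.2000 = 0.8395
  (15 − 18.8000)²/18.8000 = 0.7681
  (36 − 30.5778)²/30.5778 = 0.9615
  (28 − 33.4222)²/33.4222 = 0.8797
χ² = 2.5861 + 2.3660 + 10.1448 + 9.2814 + 0.8395 + 0.7681 + 0.9615 + 0.8797 = 27.827

27.827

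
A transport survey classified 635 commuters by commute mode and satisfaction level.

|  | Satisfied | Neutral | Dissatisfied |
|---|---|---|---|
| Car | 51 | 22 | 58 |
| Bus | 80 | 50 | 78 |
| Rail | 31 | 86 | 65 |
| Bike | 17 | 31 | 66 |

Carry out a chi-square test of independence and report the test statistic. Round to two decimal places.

Row totals: 131, 208, 182, 114. Column totals: 179, 189, 267. Grand total N = 635.
Expected counts (row total × column total / N):
  Car, Satisfied: 131×179/635 = 36.928
  Car, Neutral: 131×189/635 = 38.991
  Car, Dissatisfied: 131×267/635 = 55.082
  Bus, Satisfied: 208×179/635 = 58.633
  Bus, Neutral: 208×189/635 = 61.909
  Bus, Dissatisfied: 208×267/635 = 87.458
  Rail, Satisfied: 182×179/635 = 51.304
  Rail, Neutral: 182×189/635 = 54.170
  Rail, Dissatisfied: 182×267/635 = 76.526
  Bike, Satisfied: 114×179/635 = 32.135
  Bike, Neutral: 114×189/635 = 33.931
  Bike, Dissatisfied: 114×267/635 = 47.934
Contributions (O − E)²/E:
  (51 − 36.928)²/36.928 = 5.3624
  (22 − 38.991)²/38.991 = 7.4041
  (58 − 55.082)²/55.082 = 0.1546
  (80 − 58.633)²/58.633 = 7.7865
  (50 − 61.909)²/61.909 = 2.2909
  (78 − 87.458)²/87.458 = 1.0228
  (31 − 51.304)²/51.304 = 8.0355
  (86 − 54.170)²/54.170 = 18.7031
  (65 − 76.526)²/76.526 = 1.7360
  (17 − 32.135)²/32.135 = 7.1283
  (31 − 33.931)²/33.931 = 0.2532
  (66 − 47.934)²/47.934 = 6.8090
χ² = 5.3624 + 7.4041 + 0.1546 + 7.7865 + 2.2909 + 1.0228 + 8.0355 + 18.7031 + 1.7360 + 7.1283 + 0.2532 + 6.8090 = 66.69

66.69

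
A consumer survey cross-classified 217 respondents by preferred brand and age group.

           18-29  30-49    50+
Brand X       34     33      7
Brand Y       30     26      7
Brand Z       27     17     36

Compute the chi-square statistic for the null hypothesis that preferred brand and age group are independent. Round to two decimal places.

Row totals: 74, 63, 80. Column totals: 91, 76, 50. Grand total N = 217.
Expected counts (row total × column total / N):
  Brand X, 18-29: 74×91/217 = 31.032
  Brand X, 30-49: 74×76/217 = 25.917
  Brand X, 50+: 74×50/217 = 17.051
  Brand Y, 18-29: 63×91/217 = 26.419
  Brand Y, 30-49: 63×76/217 = 22.065
  Brand Y, 50+: 63×50/217 = 14.516
  Brand Z, 18-29: 80×91/217 = 33.548
  Brand Z, 30-49: 80×76/217 = 28.018
  Brand Z, 50+: 80×50/217 = 18.433
Contributions (O − E)²/E:
  (34 − 31.032)²/31.032 = 0.2839
  (33 − 25.917)²/25.917 = 1.9358
  (7 − 17.051)²/17.051 = 5.9247
  (30 − 26.419)²/26.419 = 0.4854
  (26 − 22.065)²/22.065 = 0.7018
  (7 − 14.516)²/14.516 = 3.8916
  (27 − 33.548)²/33.548 = 1.2781
  (17 − 28.018)²/28.018 = 4.3328
  (36 − 18.433)²/18.433 = 16.7417
χ² = 0.2839 + 1.9358 + 5.9247 + 0.4854 + 0.7018 + 3.8916 + 1.2781 + 4.3328 + 16.7417 = 35.58

35.58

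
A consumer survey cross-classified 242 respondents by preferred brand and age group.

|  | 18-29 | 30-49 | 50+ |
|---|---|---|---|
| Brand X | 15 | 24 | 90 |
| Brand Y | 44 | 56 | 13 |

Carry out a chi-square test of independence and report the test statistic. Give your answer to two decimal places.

Row totals: 129, 113. Column totals: 59, 80, 103. Grand total N = 242.
Expected counts (row total × column total / N):
  Brand X, 18-29: 129×59/242 = 31.450
  Brand X, 30-49: 129×80/242 = 42.645
  Brand X, 50+: 129×103/242 = 54.905
  Brand Y, 18-29: 113×59/242 = 27.550
  Brand Y, 30-49: 113×80/242 = 37.355
  Brand Y, 50+: 113×103/242 = 48.095
Contributions (O − E)²/E:
  (15 − 31.450)²/31.450 = 8.6042
  (24 − 42.645)²/42.645 = 8.1519
  (90 − 54.905)²/54.905 = 22.4325
  (44 − 27.550)²/27.550 = 9.8222
  (56 − 37.355)²/37.355 = 9.3063
  (13 − 48.095)²/48.095 = 25.6089
χ² = 8.6042 + 8.1519 + 22.4325 + 9.8222 + 9.3063 + 25.6089 = 83.93

83.93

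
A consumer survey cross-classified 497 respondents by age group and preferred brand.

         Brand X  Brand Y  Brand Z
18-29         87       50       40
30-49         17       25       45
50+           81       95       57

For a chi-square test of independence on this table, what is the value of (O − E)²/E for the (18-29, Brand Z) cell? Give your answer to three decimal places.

Row total (18-29) = 177; column total (Brand Z) = 142; N = 497.
Expected count E = 177 × 142 / 497 = 50.5714.
Contribution = (O − E)²/E = (40 − 50.5714)² / 50.5714 = 2.210.

2.210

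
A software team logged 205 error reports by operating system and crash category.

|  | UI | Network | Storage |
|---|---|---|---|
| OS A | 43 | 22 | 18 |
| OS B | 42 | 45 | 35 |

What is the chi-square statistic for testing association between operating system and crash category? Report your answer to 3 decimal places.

6.164

Row totals: 83, 122. Column totals: 85, 67, 53. Grand total N = 205.
Expected counts (row total × column total / N):
  OS A, UI: 83×85/205 = 34.4146
  OS A, Network: 83×67/205 = 27.1268
  OS A, Storage: 83×53/205 = 21.4585
  OS B, UI: 122×85/205 = 50.5854
  OS B, Network: 122×67/205 = 39.8732
  OS B, Storage: 122×53/205 = 31.5415
Contributions (O − E)²/E:
  (43 − 34.4146)²/34.4146 = 2.1418
  (22 − 27.1268)²/27.1268 = 0.9689
  (18 − 21.4585)²/21.4585 = 0.5574
  (42 − 50.5854)²/50.5854 = 1.4571
  (45 − 39.8732)²/39.8732 = 0.6592
  (35 − 31.5415)²/31.5415 = 0.3792
χ² = 2.1418 + 0.9689 + 0.5574 + 1.4571 + 0.6592 + 0.3792 = 6.164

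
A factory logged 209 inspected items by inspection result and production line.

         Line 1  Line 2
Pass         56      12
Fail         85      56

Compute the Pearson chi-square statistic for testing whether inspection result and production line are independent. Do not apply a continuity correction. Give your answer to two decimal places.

Row totals: 68, 141. Column totals: 141, 68. Grand total N = 209.
Expected counts (row total × column total / N):
  Pass, Line 1: 68×141/209 = 45.876
  Pass, Line 2: 68×68/209 = 22.124
  Fail, Line 1: 141×141/209 = 95.124
  Fail, Line 2: 141×68/209 = 45.876
Contributions (O − E)²/E:
  (56 − 45.876)²/45.876 = 2.2342
  (12 − 22.124)²/22.124 = 4.6328
  (85 − 95.124)²/95.124 = 1.0775
  (56 − 45.876)²/45.876 = 2.2342
χ² = 2.2342 + 4.6328 + 1.0775 + 2.2342 = 10.18

10.18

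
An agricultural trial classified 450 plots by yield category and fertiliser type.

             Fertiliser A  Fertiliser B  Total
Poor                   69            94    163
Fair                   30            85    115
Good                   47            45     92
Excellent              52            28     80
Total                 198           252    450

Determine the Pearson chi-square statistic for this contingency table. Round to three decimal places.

31.354

Grand total N = 450.
Expected counts (row total × column total / N):
  Poor, Fertiliser A: 163×198/450 = 71.7200
  Poor, Fertiliser B: 163×252/450 = 91.2800
  Fair, Fertiliser A: 115×198/450 = 50.6000
  Fair, Fertiliser B: 115×252/450 = 64.4000
  Good, Fertiliser A: 92×198/450 = 40.4800
  Good, Fertiliser B: 92×252/450 = 51.5200
  Excellent, Fertiliser A: 80×198/450 = 35.2000
  Excellent, Fertiliser B: 80×252/450 = 44.8000
Contributions (O − E)²/E:
  (69 − 71.7200)²/71.7200 = 0.1032
  (94 − 91.2800)²/91.2800 = 0.0811
  (30 − 50.6000)²/50.6000 = 8.3866
  (85 − 64.4000)²/64.4000 = 6.5894
  (47 − 40.4800)²/40.4800 = 1.0502
  (45 − 51.5200)²/51.5200 = 0.8251
  (52 − 35.2000)²/35.2000 = 8.0182
  (28 − 44.8000)²/44.8000 = 6.3000
χ² = 0.1032 + 0.0811 + 8.3866 + 6.5894 + 1.0502 + 0.8251 + 8.0182 + 6.3000 = 31.354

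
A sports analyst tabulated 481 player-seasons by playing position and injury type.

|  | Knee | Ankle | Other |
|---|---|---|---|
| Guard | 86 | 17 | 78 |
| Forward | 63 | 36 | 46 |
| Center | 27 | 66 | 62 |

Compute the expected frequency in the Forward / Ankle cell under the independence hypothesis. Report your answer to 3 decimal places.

Row total (Forward) = 145; column total (Ankle) = 119; grand total N = 481.
Expected count = (row total × column total) / N = 145 × 119 / 481 = 35.873.

35.873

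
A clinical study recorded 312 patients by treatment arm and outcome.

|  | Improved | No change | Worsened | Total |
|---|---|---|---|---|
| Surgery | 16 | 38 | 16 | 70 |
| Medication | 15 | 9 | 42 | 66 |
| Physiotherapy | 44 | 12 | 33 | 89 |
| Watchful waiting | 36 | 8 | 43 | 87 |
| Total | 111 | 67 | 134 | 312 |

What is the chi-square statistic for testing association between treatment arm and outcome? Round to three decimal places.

72.333

Grand total N = 312.
Expected counts (row total × column total / N):
  Surgery, Improved: 70×111/312 = 24.9038
  Surgery, No change: 70×67/312 = 15.0321
  Surgery, Worsened: 70×134/312 = 30.0641
  Medication, Improved: 66×111/312 = 23.4808
  Medication, No change: 66×67/312 = 14.1731
  Medication, Worsened: 66×134/312 = 28.3462
  Physiotherapy, Improved: 89×111/312 = 31.6635
  Physiotherapy, No change: 89×67/312 = 19.1122
  Physiotherapy, Worsened: 89×134/312 = 38.2244
  Watchful waiting, Improved: 87×111/312 = 30.9519
  Watchful waiting, No change: 87×67/312 = 18.6827
  Watchful waiting, Worsened: 87×134/312 = 37.3654
Contributions (O − E)²/E:
  (16 − 24.9038)²/24.9038 = 3.1834
  (38 − 15.0321)²/15.0321 = 35.0932
  (16 − 30.0641)²/30.0641 = 6.5792
  (15 − 23.4808)²/23.4808 = 3.0631
  (9 − 14.1731)²/14.1731 = 1.8882
  (42 − 28.3462)²/28.3462 = 6.5768
  (44 − 31.6635)²/31.6635 = 4.8065
  (12 − 19.1122)²/19.1122 = 2.6467
  (33 − 38.2244)²/38.2244 = 0.7141
  (36 − 30.9519)²/30.9519 = 0.8233
  (8 − 18.6827)²/18.6827 = 6.1083
  (43 − 37.3654)²/37.3654 = 0.8497
χ² = 3.1834 + 35.0932 + 6.5792 + 3.0631 + 1.8882 + 6.5768 + 4.8065 + 2.6467 + 0.7141 + 0.8233 + 6.1083 + 0.8497 = 72.333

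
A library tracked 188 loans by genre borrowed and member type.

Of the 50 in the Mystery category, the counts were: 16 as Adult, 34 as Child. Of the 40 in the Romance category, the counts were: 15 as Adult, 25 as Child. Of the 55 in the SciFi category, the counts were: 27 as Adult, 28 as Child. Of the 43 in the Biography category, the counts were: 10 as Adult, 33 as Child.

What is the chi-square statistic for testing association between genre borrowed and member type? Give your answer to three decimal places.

Row totals: 50, 40, 55, 43. Column totals: 68, 120. Grand total N = 188.
Expected counts (row total × column total / N):
  Mystery, Adult: 50×68/188 = 18.0851
  Mystery, Child: 50×120/188 = 31.9149
  Romance, Adult: 40×68/188 = 14.4681
  Romance, Child: 40×120/188 = 25.5319
  SciFi, Adult: 55×68/188 = 19.8936
  SciFi, Child: 55×120/188 = 35.1064
  Biography, Adult: 43×68/188 = 15.5532
  Biography, Child: 43×120/188 = 27.4468
Contributions (O − E)²/E:
  (16 − 18.0851)²/18.0851 = 0.2404
  (34 − 31.9149)²/31.9149 = 0.1362
  (15 − 14.4681)²/14.4681 = 0.0196
  (25 − 25.5319)²/25.5319 = 0.0111
  (27 − 19.8936)²/19.8936 = 2.5386
  (28 − 35.1064)²/35.1064 = 1.4385
  (10 − 15.5532)²/15.5532 = 1.9827
  (33 − 27.4468)²/27.4468 = 1.1236
χ² = 0.2404 + 0.1362 + 0.0196 + 0.0111 + 2.5386 + 1.4385 + 1.9827 + 1.1236 = 7.491

7.491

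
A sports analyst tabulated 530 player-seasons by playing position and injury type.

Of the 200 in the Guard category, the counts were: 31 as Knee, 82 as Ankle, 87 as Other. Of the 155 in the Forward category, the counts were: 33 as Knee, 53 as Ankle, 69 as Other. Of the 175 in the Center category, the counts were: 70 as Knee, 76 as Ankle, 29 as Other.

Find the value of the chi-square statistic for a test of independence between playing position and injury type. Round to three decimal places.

50.601

Row totals: 200, 155, 175. Column totals: 134, 211, 185. Grand total N = 530.
Expected counts (row total × column total / N):
  Guard, Knee: 200×134/530 = 50.5660
  Guard, Ankle: 200×211/530 = 79.6226
  Guard, Other: 200×185/530 = 69.8113
  Forward, Knee: 155×134/530 = 39.1887
  Forward, Ankle: 155×211/530 = 61.7075
  Forward, Other: 155×185/530 = 54.1038
  Center, Knee: 175×134/530 = 44.2453
  Center, Ankle: 175×211/530 = 69.6698
  Center, Other: 175×185/530 = 61.0849
Contributions (O − E)²/E:
  (31 − 50.5660)²/50.5660 = 7.5709
  (82 − 79.6226)²/79.6226 = 0.0710
  (87 − 69.8113)²/69.8113 = 4.2321
  (33 − 39.1887)²/39.1887 = 0.9773
  (53 − 61.7075)²/61.7075 = 1.2287
  (69 − 54.1038)²/54.1038 = 4.1013
  (70 − 44.2453)²/44.2453 = 14.9915
  (76 − 69.6698)²/69.6698 = 0.5752
  (29 − 61.0849)²/61.0849 = 16.8526
χ² = 7.5709 + 0.0710 + 4.2321 + 0.9773 + 1.2287 + 4.1013 + 14.9915 + 0.5752 + 16.8526 = 50.601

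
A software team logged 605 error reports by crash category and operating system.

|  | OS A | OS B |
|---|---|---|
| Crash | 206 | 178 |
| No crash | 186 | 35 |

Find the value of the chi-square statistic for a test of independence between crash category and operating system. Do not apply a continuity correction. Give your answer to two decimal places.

57.27

Row totals: 384, 221. Column totals: 392, 213. Grand total N = 605.
Expected counts (row total × column total / N):
  Crash, OS A: 384×392/605 = 248.807
  Crash, OS B: 384×213/605 = 135.193
  No crash, OS A: 221×392/605 = 143.193
  No crash, OS B: 221×213/605 = 77.807
Contributions (O − E)²/E:
  (206 − 248.807)²/248.807 = 7.3649
  (178 − 135.193)²/135.193 = 13.5542
  (186 − 143.193)²/143.193 = 12.7970
  (35 − 77.807)²/77.807 = 23.5511
χ² = 7.3649 + 13.5542 + 12.7970 + 23.5511 = 57.27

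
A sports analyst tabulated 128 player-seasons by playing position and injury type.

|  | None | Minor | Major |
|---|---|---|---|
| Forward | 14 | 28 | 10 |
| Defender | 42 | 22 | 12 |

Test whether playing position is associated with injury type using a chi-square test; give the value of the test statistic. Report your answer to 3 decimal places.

Row totals: 52, 76. Column totals: 56, 50, 22. Grand total N = 128.
Expected counts (row total × column total / N):
  Forward, None: 52×56/128 = 22.7500
  Forward, Minor: 52×50/128 = 20.3125
  Forward, Major: 52×22/128 = 8.9375
  Defender, None: 76×56/128 = 33.2500
  Defender, Minor: 76×50/128 = 29.6875
  Defender, Major: 76×22/128 = 13.0625
Contributions (O − E)²/E:
  (14 − 22.7500)²/22.7500 = 3.3654
  (28 − 20.3125)²/20.3125 = 2.9094
  (10 − 8.9375)²/8.9375 = 0.1263
  (42 − 33.2500)²/33.2500 = 2.3026
  (22 − 29.6875)²/29.6875 = 1.9907
  (12 − 13.0625)²/13.0625 = 0.0864
χ² = 3.3654 + 2.9094 + 0.1263 + 2.3026 + 1.9907 + 0.0864 = 10.781

10.781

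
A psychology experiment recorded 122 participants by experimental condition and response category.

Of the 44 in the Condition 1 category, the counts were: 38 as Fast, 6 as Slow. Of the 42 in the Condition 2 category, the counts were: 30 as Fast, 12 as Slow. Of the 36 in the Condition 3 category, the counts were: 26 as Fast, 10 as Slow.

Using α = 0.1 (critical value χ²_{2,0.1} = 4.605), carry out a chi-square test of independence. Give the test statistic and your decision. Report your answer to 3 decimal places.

Row totals: 44, 42, 36. Column totals: 94, 28. Grand total N = 122.
Expected counts (row total × column total / N):
  Condition 1, Fast: 44×94/122 = 33.9016
  Condition 1, Slow: 44×28/122 = 10.0984
  Condition 2, Fast: 42×94/122 = 32.3607
  Condition 2, Slow: 42×28/122 = 9.6393
  Condition 3, Fast: 36×94/122 = 27.7377
  Condition 3, Slow: 36×28/122 = 8.2623
Contributions (O − E)²/E:
  (38 − 33.9016)²/33.9016 = 0.4955
  (6 − 10.0984)²/10.0984 = 1.6633
  (30 − 32.3607)²/32.3607 = 0.1722
  (12 − 9.6393)²/9.6393 = 0.5781
  (26 − 27.7377)²/27.7377 = 0.1089
  (10 − 8.2623)²/8.2623 = 0.3655
χ² = 0.4955 + 1.6633 + 0.1722 + 0.5781 + 0.1089 + 0.3655 = 3.383
df = (3−1)(2−1) = 2. Since 3.383 < 4.605, fail to reject the null hypothesis of independence at α = 0.1.

3.383; fail to reject H₀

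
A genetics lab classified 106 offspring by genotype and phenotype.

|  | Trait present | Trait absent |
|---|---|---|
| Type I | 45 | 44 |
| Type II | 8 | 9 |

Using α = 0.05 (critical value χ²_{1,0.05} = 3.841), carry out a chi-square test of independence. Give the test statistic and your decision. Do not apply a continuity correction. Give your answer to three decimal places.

Row totals: 89, 17. Column totals: 53, 53. Grand total N = 106.
Expected counts (row total × column total / N):
  Type I, Trait present: 89×53/106 = 44.5000
  Type I, Trait absent: 89×53/106 = 44.5000
  Type II, Trait present: 17×53/106 = 8.5000
  Type II, Trait absent: 17×53/106 = 8.5000
Contributions (O − E)²/E:
  (45 − 44.5000)²/44.5000 = 0.0056
  (44 − 44.5000)²/44.5000 = 0.0056
  (8 − 8.5000)²/8.5000 = 0.0294
  (9 − 8.5000)²/8.5000 = 0.0294
χ² = 0.0056 + 0.0056 + 0.0294 + 0.0294 = 0.070
df = (2−1)(2−1) = 1. Since 0.070 < 3.841, fail to reject the null hypothesis of independence at α = 0.05.

0.070; fail to reject H₀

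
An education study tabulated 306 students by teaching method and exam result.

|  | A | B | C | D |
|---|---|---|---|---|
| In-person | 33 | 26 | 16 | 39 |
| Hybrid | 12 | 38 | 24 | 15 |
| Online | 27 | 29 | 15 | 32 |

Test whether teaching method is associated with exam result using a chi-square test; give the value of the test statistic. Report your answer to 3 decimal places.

23.814

Row totals: 114, 89, 103. Column totals: 72, 93, 55, 86. Grand total N = 306.
Expected counts (row total × column total / N):
  In-person, A: 114×72/306 = 26.8235
  In-person, B: 114×93/306 = 34.6471
  In-person, C: 114×55/306 = 20.4902
  In-person, D: 114×86/306 = 32.0392
  Hybrid, A: 89×72/306 = 20.9412
  Hybrid, B: 89×93/306 = 27.0490
  Hybrid, C: 89×55/306 = 15.9967
  Hybrid, D: 89×86/306 = 25.0131
  Online, A: 103×72/306 = 24.2353
  Online, B: 103×93/306 = 31.3039
  Online, C: 103×55/306 = 18.5131
  Online, D: 103×86/306 = 28.9477
Contributions (O − E)²/E:
  (33 − 26.8235)²/26.8235 = 1.4222
  (26 − 34.6471)²/34.6471 = 2.1581
  (16 − 20.4902)²/20.4902 = 0.9840
  (39 − 32.0392)²/32.0392 = 1.5123
  (12 − 20.9412)²/20.9412 = 3.8176
  (38 − 27.0490)²/27.0490 = 4.4336
  (24 − 15.9967)²/15.9967 = 4.0041
  (15 − 25.0131)²/25.0131 = 4.0084
  (27 − 24.2353)²/24.2353 = 0.3154
  (29 − 31.3039)²/31.3039 = 0.1696
  (15 − 18.5131)²/18.5131 = 0.6667
  (32 − 28.9477)²/28.9477 = 0.3218
χ² = 1.4222 + 2.1581 + 0.9840 + 1.5123 + 3.8176 + 4.4336 + 4.0041 + 4.0084 + 0.3154 + 0.1696 + 0.6667 + 0.3218 = 23.814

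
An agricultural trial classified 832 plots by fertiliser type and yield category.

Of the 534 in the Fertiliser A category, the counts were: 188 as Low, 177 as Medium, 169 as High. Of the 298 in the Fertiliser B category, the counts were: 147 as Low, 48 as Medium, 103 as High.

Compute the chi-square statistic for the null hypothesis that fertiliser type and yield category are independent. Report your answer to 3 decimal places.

Row totals: 534, 298. Column totals: 335, 225, 272. Grand total N = 832.
Expected counts (row total × column total / N):
  Fertiliser A, Low: 534×335/832 = 215.0120
  Fertiliser A, Medium: 534×225/832 = 144.4111
  Fertiliser A, High: 534×272/832 = 174.5769
  Fertiliser B, Low: 298×335/832 = 119.9880
  Fertiliser B, Medium: 298×225/832 = 80.5889
  Fertiliser B, High: 298×272/832 = 97.4231
Contributions (O − E)²/E:
  (188 − 215.0120)²/215.0120 = 3.3935
  (177 − 144.4111)²/144.4111 = 7.3543
  (169 − 174.5769)²/174.5769 = 0.1782
  (147 − 119.9880)²/119.9880 = 6.0810
  (48 − 80.5889)²/80.5889 = 13.1784
  (103 − 97.4231)²/97.4231 = 0.3192
χ² = 3.3935 + 7.3543 + 0.1782 + 6.0810 + 13.1784 + 0.3192 = 30.505

30.505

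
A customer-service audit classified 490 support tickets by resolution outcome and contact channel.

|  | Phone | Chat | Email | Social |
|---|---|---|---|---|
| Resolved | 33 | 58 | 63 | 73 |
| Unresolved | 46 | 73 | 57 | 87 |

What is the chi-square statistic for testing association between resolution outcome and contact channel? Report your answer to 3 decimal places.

2.752

Row totals: 227, 263. Column totals: 79, 131, 120, 160. Grand total N = 490.
Expected counts (row total × column total / N):
  Resolved, Phone: 227×79/490 = 36.5980
  Resolved, Chat: 227×131/490 = 60.6878
  Resolved, Email: 227×120/490 = 55.5918
  Resolved, Social: 227×160/490 = 74.1224
  Unresolved, Phone: 263×79/490 = 42.4020
  Unresolved, Chat: 263×131/490 = 70.3122
  Unresolved, Email: 263×120/490 = 64.4082
  Unresolved, Social: 263×160/490 = 85.8776
Contributions (O − E)²/E:
  (33 − 36.5980)²/36.5980 = 0.3537
  (58 − 60.6878)²/60.6878 = 0.1190
  (63 − 55.5918)²/55.5918 = 0.9872
  (73 − 74.1224)²/74.1224 = 0.0170
  (46 − 42.4020)²/42.4020 = 0.3053
  (73 − 70.3122)²/70.3122 = 0.1027
  (57 − 64.4082)²/64.4082 = 0.8521
  (87 − 85.8776)²/85.8776 = 0.0147
χ² = 0.3537 + 0.1190 + 0.9872 + 0.0170 + 0.3053 + 0.1027 + 0.8521 + 0.0147 = 2.752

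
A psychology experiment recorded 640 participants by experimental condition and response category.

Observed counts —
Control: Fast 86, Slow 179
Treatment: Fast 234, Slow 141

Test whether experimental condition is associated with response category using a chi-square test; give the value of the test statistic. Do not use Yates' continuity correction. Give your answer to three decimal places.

Row totals: 265, 375. Column totals: 320, 320. Grand total N = 640.
Expected counts (row total × column total / N):
  Control, Fast: 265×320/640 = 132.5000
  Control, Slow: 265×320/640 = 132.5000
  Treatment, Fast: 375×320/640 = 187.5000
  Treatment, Slow: 375×320/640 = 187.5000
Contributions (O − E)²/E:
  (86 − 132.5000)²/132.5000 = 16.3189
  (179 − 132.5000)²/132.5000 = 16.3189
  (234 − 187.5000)²/187.5000 = 11.5320
  (141 − 187.5000)²/187.5000 = 11.5320
χ² = 16.3189 + 16.3189 + 11.5320 + 11.5320 = 55.702

55.702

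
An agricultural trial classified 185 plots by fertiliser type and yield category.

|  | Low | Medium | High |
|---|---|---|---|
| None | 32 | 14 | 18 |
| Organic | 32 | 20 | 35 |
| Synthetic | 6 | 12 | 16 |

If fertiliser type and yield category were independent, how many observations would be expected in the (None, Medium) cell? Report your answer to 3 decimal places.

Row total (None) = 64; column total (Medium) = 46; grand total N = 185.
Expected count = (row total × column total) / N = 64 × 46 / 185 = 15.914.

15.914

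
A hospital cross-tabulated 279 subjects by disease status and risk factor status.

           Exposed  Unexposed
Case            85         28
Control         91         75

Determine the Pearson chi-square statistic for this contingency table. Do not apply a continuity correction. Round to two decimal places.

12.02

Row totals: 113, 166. Column totals: 176, 103. Grand total N = 279.
Expected counts (row total × column total / N):
  Case, Exposed: 113×176/279 = 71.283
  Case, Unexposed: 113×103/279 = 41.717
  Control, Exposed: 166×176/279 = 104.717
  Control, Unexposed: 166×103/279 = 61.283
Contributions (O − E)²/E:
  (85 − 71.283)²/71.283 = 2.6396
  (28 − 41.717)²/41.717 = 4.5103
  (91 − 104.717)²/104.717 = 1.7968
  (75 − 61.283)²/61.283 = 3.0703
χ² = 2.6396 + 4.5103 + 1.7968 + 3.0703 = 12.02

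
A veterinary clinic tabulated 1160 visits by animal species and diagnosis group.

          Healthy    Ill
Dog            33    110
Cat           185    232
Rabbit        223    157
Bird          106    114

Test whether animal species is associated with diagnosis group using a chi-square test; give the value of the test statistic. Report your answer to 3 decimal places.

Row totals: 143, 417, 380, 220. Column totals: 547, 613. Grand total N = 1160.
Expected counts (row total × column total / N):
  Dog, Healthy: 143×547/1160 = 67.4319
  Dog, Ill: 143×613/1160 = 75.5681
  Cat, Healthy: 417×547/1160 = 196.6371
  Cat, Ill: 417×613/1160 = 220.3629
  Rabbit, Healthy: 380×547/1160 = 179.1897
  Rabbit, Ill: 380×613/1160 = 200.8103
  Bird, Healthy: 220×547/1160 = 103.7414
  Bird, Ill: 220×613/1160 = 116.2586
Contributions (O − E)²/E:
  (33 − 67.4319)²/67.4319 = 17.5815
  (110 − 75.5681)²/75.5681 = 15.6886
  (185 − 196.6371)²/196.6371 = 0.6887
  (232 − 220.3629)²/220.3629 = 0.6145
  (223 − 179.1897)²/179.1897 = 10.7112
  (157 − 200.8103)²/200.8103 = 9.5580
  (106 − 103.7414)²/103.7414 = 0.0492
  (114 − 116.2586)²/116.2586 = 0.0439
χ² = 17.5815 + 15.6886 + 0.6887 + 0.6145 + 10.7112 + 9.5580 + 0.0492 + 0.0439 = 54.936

54.936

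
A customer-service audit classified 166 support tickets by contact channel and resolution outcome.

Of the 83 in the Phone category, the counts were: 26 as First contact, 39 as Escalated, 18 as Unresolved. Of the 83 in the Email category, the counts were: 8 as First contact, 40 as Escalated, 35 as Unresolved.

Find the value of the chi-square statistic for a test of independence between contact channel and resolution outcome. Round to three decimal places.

Row totals: 83, 83. Column totals: 34, 79, 53. Grand total N = 166.
Expected counts (row total × column total / N):
  Phone, First contact: 83×34/166 = 17.0000
  Phone, Escalated: 83×79/166 = 39.5000
  Phone, Unresolved: 83×53/166 = 26.5000
  Email, First contact: 83×34/166 = 17.0000
  Email, Escalated: 83×79/166 = 39.5000
  Email, Unresolved: 83×53/166 = 26.5000
Contributions (O − E)²/E:
  (26 − 17.0000)²/17.0000 = 4.7647
  (39 − 39.5000)²/39.5000 = 0.0063
  (18 − 26.5000)²/26.5000 = 2.7264
  (8 − 17.0000)²/17.0000 = 4.7647
  (40 − 39.5000)²/39.5000 = 0.0063
  (35 − 26.5000)²/26.5000 = 2.7264
χ² = 4.7647 + 0.0063 + 2.7264 + 4.7647 + 0.0063 + 2.7264 = 14.995

14.995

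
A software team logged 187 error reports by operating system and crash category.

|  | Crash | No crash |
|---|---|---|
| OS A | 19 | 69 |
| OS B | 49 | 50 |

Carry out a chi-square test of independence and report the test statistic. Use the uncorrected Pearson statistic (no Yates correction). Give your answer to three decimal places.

Row totals: 88, 99. Column totals: 68, 119. Grand total N = 187.
Expected counts (row total × column total / N):
  OS A, Crash: 88×68/187 = 32.0000
  OS A, No crash: 88×119/187 = 56.0000
  OS B, Crash: 99×68/187 = 36.0000
  OS B, No crash: 99×119/187 = 63.0000
Contributions (O − E)²/E:
  (19 − 32.0000)²/32.0000 = 5.2813
  (69 − 56.0000)²/56.0000 = 3.0179
  (49 − 36.0000)²/36.0000 = 4.6944
  (50 − 63.0000)²/63.0000 = 2.6825
χ² = 5.2813 + 3.0179 + 4.6944 + 2.6825 = 15.676

15.676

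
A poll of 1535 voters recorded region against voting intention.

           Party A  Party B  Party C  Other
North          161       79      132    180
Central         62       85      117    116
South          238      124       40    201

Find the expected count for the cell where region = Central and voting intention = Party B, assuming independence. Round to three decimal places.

Row total (Central) = 380; column total (Party B) = 288; grand total N = 1535.
Expected count = (row total × column total) / N = 380 × 288 / 1535 = 71.296.

71.296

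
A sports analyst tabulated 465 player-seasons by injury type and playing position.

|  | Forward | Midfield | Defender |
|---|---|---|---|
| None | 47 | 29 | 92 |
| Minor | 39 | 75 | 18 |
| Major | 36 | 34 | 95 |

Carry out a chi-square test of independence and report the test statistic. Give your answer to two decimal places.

86.95

Row totals: 168, 132, 165. Column totals: 122, 138, 205. Grand total N = 465.
Expected counts (row total × column total / N):
  None, Forward: 168×122/465 = 44.077
  None, Midfield: 168×138/465 = 49.858
  None, Defender: 168×205/465 = 74.065
  Minor, Forward: 132×122/465 = 34.632
  Minor, Midfield: 132×138/465 = 39.174
  Minor, Defender: 132×205/465 = 58.194
  Major, Forward: 165×122/465 = 43.290
  Major, Midfield: 165×138/465 = 48.968
  Major, Defender: 165×205/465 = 72.742
Contributions (O − E)²/E:
  (47 − 44.077)²/44.077 = 0.1938
  (29 − 49.858)²/49.858 = 8.7259
  (92 − 74.065)²/74.065 = 4.3430
  (39 − 34.632)²/34.632 = 0.5509
  (75 − 39.174)²/39.174 = 32.7641
  (18 − 58.194)²/58.194 = 27.7616
  (36 − 43.290)²/43.290 = 1.2276
  (34 − 48.968)²/48.968 = 4.5753
  (95 − 72.742)²/72.742 = 6.8106
χ² = 0.1938 + 8.7259 + 4.3430 + 0.5509 + 32.7641 + 27.7616 + 1.2276 + 4.5753 + 6.8106 = 86.95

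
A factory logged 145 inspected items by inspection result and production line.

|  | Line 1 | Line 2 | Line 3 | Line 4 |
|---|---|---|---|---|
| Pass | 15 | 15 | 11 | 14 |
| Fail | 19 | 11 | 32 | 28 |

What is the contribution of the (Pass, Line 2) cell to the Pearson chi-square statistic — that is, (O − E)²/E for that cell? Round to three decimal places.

Row total (Pass) = 55; column total (Line 2) = 26; N = 145.
Expected count E = 55 × 26 / 145 = 9.8621.
Contribution = (O − E)²/E = (15 − 9.8621)² / 9.8621 = 2.677.

2.677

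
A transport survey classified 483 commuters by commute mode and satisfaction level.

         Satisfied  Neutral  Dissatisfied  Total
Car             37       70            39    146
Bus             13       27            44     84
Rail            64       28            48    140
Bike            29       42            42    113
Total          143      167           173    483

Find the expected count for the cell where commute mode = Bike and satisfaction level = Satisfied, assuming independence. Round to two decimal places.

Row total (Bike) = 113; column total (Satisfied) = 143; grand total N = 483.
Expected count = (row total × column total) / N = 113 × 143 / 483 = 33.46.

33.46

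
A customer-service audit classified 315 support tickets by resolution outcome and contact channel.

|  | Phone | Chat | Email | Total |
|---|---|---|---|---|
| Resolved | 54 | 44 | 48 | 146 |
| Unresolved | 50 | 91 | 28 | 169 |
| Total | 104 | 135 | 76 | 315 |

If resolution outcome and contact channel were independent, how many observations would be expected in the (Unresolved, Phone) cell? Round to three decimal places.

Row total (Unresolved) = 169; column total (Phone) = 104; grand total N = 315.
Expected count = (row total × column total) / N = 169 × 104 / 315 = 55.797.

55.797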